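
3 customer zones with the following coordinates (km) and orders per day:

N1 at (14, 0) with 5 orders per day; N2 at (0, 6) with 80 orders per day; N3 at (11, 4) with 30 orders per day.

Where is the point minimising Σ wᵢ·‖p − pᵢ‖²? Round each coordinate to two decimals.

The minimiser of Σwᵢ‖p−pᵢ‖² is the weighted centroid p* = (Σwᵢpᵢ)/(Σwᵢ).
Σwᵢ = 115.
Σwᵢxᵢ = 5·14 + 80·0 + 30·11 = 400.
Σwᵢyᵢ = 5·0 + 80·6 + 30·4 = 600.
x* = 400/115 = 3.48, y* = 600/115 = 5.22.

(3.48, 5.22)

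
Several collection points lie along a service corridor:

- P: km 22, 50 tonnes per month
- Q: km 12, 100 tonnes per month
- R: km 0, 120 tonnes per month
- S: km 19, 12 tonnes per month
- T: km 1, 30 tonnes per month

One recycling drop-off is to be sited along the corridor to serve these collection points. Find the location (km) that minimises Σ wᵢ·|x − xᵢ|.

For a sum of weighted absolute distances on a line, the optimum is the weighted median (not the mean). Total weight W = 312; half-weight = 156.
Sort by position and accumulate weight:
  km 0 (R, w=120) → cum 120
  km 1 (T, w=30) → cum 150
  km 12 (Q, w=100) → cum 250  ≥ 156 → median here
  km 19 (S, w=12) → cum 262
  km 22 (P, w=50) → cum 312
Optimal location: km 12.

x = 12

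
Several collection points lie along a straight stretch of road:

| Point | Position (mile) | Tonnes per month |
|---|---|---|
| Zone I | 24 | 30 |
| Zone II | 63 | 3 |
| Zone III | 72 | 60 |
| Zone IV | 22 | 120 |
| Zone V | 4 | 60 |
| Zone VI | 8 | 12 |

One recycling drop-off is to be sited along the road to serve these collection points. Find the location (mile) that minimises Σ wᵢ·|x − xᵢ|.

x = 22

For a sum of weighted absolute distances on a line, the optimum is the weighted median (not the mean). Total weight W = 285; half-weight = 142.5.
Sort by position and accumulate weight:
  mile 4 (Zone V, w=60) → cum 60
  mile 8 (Zone VI, w=12) → cum 72
  mile 22 (Zone IV, w=120) → cum 192  ≥ 142.5 → median here
  mile 24 (Zone I, w=30) → cum 222
  mile 63 (Zone II, w=3) → cum 225
  mile 72 (Zone III, w=60) → cum 285
Optimal location: mile 22.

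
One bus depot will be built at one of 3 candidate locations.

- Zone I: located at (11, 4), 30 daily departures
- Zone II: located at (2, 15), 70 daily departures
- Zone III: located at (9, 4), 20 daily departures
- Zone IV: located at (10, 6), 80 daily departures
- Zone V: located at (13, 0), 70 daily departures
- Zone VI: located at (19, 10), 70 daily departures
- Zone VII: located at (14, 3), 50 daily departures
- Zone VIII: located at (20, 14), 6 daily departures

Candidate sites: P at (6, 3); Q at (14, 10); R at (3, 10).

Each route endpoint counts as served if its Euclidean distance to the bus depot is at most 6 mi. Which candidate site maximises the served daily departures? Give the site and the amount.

Q, covering 150

Coverage radius r = 6 mi; a point is covered iff (Δx)²+(Δy)² ≤ 6² = 36.
  P (6, 3): covers {Zone I, Zone III, Zone IV} → 130
  Q (14, 10): covers {Zone IV, Zone VI} → 150
  R (3, 10): covers {Zone II} → 70
Maximum coverage at Q: 150 daily departures.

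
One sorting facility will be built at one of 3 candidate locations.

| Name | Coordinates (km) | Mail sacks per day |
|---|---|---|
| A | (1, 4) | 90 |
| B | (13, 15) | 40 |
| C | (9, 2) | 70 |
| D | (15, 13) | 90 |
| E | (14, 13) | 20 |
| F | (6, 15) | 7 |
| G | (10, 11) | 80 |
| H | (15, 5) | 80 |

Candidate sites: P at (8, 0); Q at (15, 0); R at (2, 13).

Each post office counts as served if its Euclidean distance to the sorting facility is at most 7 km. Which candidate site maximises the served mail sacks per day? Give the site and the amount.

Q, covering 150

Coverage radius r = 7 km; a point is covered iff (Δx)²+(Δy)² ≤ 7² = 49.
  P (8, 0): covers {C} → 70
  Q (15, 0): covers {C, H} → 150
  R (2, 13): covers {F} → 7
Maximum coverage at Q: 150 mail sacks per day.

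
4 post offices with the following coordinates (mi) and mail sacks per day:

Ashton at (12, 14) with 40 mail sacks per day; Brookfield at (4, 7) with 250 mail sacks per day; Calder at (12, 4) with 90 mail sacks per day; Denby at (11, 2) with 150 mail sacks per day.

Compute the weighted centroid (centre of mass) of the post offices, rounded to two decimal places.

The minimiser of Σwᵢ‖p−pᵢ‖² is the weighted centroid p* = (Σwᵢpᵢ)/(Σwᵢ).
Σwᵢ = 530.
Σwᵢxᵢ = 40·12 + 250·4 + 90·12 + 150·11 = 4210.
Σwᵢyᵢ = 40·14 + 250·7 + 90·4 + 150·2 = 2970.
x* = 4210/530 = 7.94, y* = 2970/530 = 5.60.

(7.94, 5.60)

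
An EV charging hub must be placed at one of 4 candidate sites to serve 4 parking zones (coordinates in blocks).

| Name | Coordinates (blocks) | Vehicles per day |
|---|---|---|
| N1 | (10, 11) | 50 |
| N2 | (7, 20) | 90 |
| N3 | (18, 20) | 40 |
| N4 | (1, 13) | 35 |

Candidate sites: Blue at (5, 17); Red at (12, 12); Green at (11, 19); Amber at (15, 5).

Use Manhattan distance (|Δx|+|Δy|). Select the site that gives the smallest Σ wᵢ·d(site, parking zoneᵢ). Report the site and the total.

Total weighted distance at each candidate:
  Blue (5, 17): total = 1920
  Red (12, 12): total = 2300
  Green (11, 19): total = 1780
  Amber (15, 5): total = 4110
Minimum is at Green with total 1780 blocks.

Green, total 1780 blocks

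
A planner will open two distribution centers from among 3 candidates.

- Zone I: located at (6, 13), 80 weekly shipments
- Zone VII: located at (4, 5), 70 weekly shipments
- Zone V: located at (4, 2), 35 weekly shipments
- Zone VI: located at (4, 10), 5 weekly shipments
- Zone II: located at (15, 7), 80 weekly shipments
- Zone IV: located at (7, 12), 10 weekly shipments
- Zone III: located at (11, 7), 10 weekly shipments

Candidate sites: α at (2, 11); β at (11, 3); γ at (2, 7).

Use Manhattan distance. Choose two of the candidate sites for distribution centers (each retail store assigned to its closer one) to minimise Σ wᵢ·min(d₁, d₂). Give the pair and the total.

{α, β}, total 2075

Evaluate every pair (each demand assigned to the nearer of the two):
  {α, β}: total = 2075
  {β, γ}: total = 2130
  {α, γ}: total = 2210
Best pair: {α, β} with total 2075.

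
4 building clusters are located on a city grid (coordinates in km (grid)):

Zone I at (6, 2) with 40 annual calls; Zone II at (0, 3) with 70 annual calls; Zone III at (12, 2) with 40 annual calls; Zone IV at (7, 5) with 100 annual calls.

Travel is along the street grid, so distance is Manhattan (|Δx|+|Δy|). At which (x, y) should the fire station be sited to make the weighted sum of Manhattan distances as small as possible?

(7, 3)

Manhattan distance separates: Σwᵢ(|x−xᵢ|+|y−yᵢ|) = Σwᵢ|x−xᵢ| + Σwᵢ|y−yᵢ|, so x and y are optimised independently as 1-D weighted medians.
Total weight W = 250; half = 125.
x-coordinate, sorted with cumulative weight:
  x=0 (Zone II, w=70) cum 70
  x=6 (Zone I, w=40) cum 110
  x=7 (Zone IV, w=100) cum 210  ← median
  x=12 (Zone III, w=40) cum 250
⇒ x* = 7
y-coordinate, sorted with cumulative weight:
  y=2 (Zone I, w=40) cum 40
  y=2 (Zone III, w=40) cum 80
  y=3 (Zone II, w=70) cum 150  ← median
  y=5 (Zone IV, w=100) cum 250
⇒ y* = 3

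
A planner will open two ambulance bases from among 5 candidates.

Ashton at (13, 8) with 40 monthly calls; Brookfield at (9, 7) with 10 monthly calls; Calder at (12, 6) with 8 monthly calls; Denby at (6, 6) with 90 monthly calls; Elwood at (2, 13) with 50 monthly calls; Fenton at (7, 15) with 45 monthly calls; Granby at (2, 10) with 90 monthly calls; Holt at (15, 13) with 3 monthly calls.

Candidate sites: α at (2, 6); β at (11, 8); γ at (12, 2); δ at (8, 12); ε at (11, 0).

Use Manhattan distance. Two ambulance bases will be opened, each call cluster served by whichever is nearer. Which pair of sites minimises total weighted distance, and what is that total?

{α, β}, total 1726

Evaluate every pair (each demand assigned to the nearer of the two):
  {α, β}: total = 1726
  {α, δ}: total = 1774
  {β, δ}: total = 2038
  {α, γ}: total = 2134
  {α, ε}: total = 2287
  {γ, δ}: total = 2366
  {δ, ε}: total = 2470
  {β, γ}: total = 2976
  {β, ε}: total = 2976
  {γ, ε}: total = 4814
Best pair: {α, β} with total 1726.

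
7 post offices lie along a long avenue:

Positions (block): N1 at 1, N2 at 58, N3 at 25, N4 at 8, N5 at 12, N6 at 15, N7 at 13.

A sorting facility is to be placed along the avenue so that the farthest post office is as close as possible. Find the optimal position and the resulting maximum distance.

location 29.5, max distance 28.5

The 1-center on a line is the midpoint of the two extreme points: leftmost at 1, rightmost at 58.
Optimal location = (1 + 58)/2 = 29.5; maximum distance = (58 − 1)/2 = 28.5.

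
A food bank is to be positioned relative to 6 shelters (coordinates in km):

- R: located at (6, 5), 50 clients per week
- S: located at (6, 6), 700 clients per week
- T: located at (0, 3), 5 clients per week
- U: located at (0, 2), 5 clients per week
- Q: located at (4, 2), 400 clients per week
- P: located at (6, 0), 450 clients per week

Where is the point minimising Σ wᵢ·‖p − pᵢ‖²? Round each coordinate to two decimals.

(5.47, 3.28)

The minimiser of Σwᵢ‖p−pᵢ‖² is the weighted centroid p* = (Σwᵢpᵢ)/(Σwᵢ).
Σwᵢ = 1610.
Σwᵢxᵢ = 50·6 + 700·6 + 5·0 + 5·0 + 400·4 + 450·6 = 8800.
Σwᵢyᵢ = 50·5 + 700·6 + 5·3 + 5·2 + 400·2 + 450·0 = 5275.
x* = 8800/1610 = 5.47, y* = 5275/1610 = 3.28.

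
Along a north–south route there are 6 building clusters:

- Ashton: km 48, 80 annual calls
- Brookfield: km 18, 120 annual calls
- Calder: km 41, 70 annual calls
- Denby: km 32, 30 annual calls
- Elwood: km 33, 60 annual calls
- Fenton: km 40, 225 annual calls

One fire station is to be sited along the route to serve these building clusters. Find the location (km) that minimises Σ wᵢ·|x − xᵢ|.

x = 40

For a sum of weighted absolute distances on a line, the optimum is the weighted median (not the mean). Total weight W = 585; half-weight = 292.5.
Sort by position and accumulate weight:
  km 18 (Brookfield, w=120) → cum 120
  km 32 (Denby, w=30) → cum 150
  km 33 (Elwood, w=60) → cum 210
  km 40 (Fenton, w=225) → cum 435  ≥ 292.5 → median here
  km 41 (Calder, w=70) → cum 505
  km 48 (Ashton, w=80) → cum 585
Optimal location: km 40.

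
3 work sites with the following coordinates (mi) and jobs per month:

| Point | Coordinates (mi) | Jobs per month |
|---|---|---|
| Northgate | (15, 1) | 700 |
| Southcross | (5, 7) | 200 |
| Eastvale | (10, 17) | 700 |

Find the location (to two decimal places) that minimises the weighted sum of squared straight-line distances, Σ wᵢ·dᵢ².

(11.56, 8.75)

The minimiser of Σwᵢ‖p−pᵢ‖² is the weighted centroid p* = (Σwᵢpᵢ)/(Σwᵢ).
Σwᵢ = 1600.
Σwᵢxᵢ = 700·15 + 200·5 + 700·10 = 18500.
Σwᵢyᵢ = 700·1 + 200·7 + 700·17 = 14000.
x* = 18500/1600 = 11.56, y* = 14000/1600 = 8.75.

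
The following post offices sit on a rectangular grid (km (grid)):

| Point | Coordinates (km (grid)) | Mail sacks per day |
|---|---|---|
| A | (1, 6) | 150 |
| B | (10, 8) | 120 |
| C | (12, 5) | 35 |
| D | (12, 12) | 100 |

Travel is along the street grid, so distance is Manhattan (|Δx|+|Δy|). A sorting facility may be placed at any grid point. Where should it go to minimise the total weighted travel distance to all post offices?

Manhattan distance separates: Σwᵢ(|x−xᵢ|+|y−yᵢ|) = Σwᵢ|x−xᵢ| + Σwᵢ|y−yᵢ|, so x and y are optimised independently as 1-D weighted medians.
Total weight W = 405; half = 202.5.
x-coordinate, sorted with cumulative weight:
  x=1 (A, w=150) cum 150
  x=10 (B, w=120) cum 270  ← median
  x=12 (C, w=35) cum 305
  x=12 (D, w=100) cum 405
⇒ x* = 10
y-coordinate, sorted with cumulative weight:
  y=5 (C, w=35) cum 35
  y=6 (A, w=150) cum 185
  y=8 (B, w=120) cum 305  ← median
  y=12 (D, w=100) cum 405
⇒ y* = 8

(10, 8)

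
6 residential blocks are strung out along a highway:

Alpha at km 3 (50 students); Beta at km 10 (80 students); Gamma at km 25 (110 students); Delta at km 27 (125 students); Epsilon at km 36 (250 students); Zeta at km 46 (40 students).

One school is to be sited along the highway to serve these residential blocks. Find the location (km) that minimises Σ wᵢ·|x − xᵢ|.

For a sum of weighted absolute distances on a line, the optimum is the weighted median (not the mean). Total weight W = 655; half-weight = 327.5.
Sort by position and accumulate weight:
  km 3 (Alpha, w=50) → cum 50
  km 10 (Beta, w=80) → cum 130
  km 25 (Gamma, w=110) → cum 240
  km 27 (Delta, w=125) → cum 365  ≥ 327.5 → median here
  km 36 (Epsilon, w=250) → cum 615
  km 46 (Zeta, w=40) → cum 655
Optimal location: km 27.

x = 27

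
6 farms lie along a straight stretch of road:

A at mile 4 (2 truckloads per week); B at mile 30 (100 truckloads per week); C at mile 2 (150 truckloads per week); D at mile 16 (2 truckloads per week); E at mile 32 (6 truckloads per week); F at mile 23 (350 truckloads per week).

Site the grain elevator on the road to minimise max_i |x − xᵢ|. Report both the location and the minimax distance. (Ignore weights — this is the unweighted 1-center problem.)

The 1-center on a line is the midpoint of the two extreme points: leftmost at 2, rightmost at 32.
Optimal location = (2 + 32)/2 = 17; maximum distance = (32 − 2)/2 = 15.

location 17, max distance 15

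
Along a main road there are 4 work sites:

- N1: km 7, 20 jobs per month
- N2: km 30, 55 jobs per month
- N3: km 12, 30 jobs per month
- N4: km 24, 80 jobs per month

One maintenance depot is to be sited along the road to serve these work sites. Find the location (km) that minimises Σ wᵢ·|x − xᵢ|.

x = 24

For a sum of weighted absolute distances on a line, the optimum is the weighted median (not the mean). Total weight W = 185; half-weight = 92.5.
Sort by position and accumulate weight:
  km 7 (N1, w=20) → cum 20
  km 12 (N3, w=30) → cum 50
  km 24 (N4, w=80) → cum 130  ≥ 92.5 → median here
  km 30 (N2, w=55) → cum 185
Optimal location: km 24.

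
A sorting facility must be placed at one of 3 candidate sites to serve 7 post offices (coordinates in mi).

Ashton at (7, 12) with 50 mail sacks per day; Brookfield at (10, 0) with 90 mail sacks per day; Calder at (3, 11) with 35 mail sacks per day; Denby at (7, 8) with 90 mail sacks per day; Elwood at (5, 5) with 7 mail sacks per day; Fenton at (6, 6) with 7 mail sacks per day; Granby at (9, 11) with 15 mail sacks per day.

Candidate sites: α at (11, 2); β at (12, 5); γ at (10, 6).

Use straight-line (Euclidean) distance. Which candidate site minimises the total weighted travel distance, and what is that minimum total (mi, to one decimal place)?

γ, total 1641.2 mi

Total weighted distance at each candidate:
  α (11, 2): total = 2040.3
  β (12, 5): total = 2010.4
  γ (10, 6): total = 1641.2
Minimum is at γ with total 1641.2 mi.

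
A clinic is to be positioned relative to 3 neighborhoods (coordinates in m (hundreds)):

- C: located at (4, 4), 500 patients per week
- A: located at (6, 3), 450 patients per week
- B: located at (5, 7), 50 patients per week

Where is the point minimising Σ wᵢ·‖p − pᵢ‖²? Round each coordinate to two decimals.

(4.95, 3.70)

The minimiser of Σwᵢ‖p−pᵢ‖² is the weighted centroid p* = (Σwᵢpᵢ)/(Σwᵢ).
Σwᵢ = 1000.
Σwᵢxᵢ = 500·4 + 450·6 + 50·5 = 4950.
Σwᵢyᵢ = 500·4 + 450·3 + 50·7 = 3700.
x* = 4950/1000 = 4.95, y* = 3700/1000 = 3.70.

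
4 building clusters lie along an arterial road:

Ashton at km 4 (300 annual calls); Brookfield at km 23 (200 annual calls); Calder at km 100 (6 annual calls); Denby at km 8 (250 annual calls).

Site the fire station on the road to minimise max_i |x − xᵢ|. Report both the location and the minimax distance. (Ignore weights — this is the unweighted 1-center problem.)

The 1-center on a line is the midpoint of the two extreme points: leftmost at 4, rightmost at 100.
Optimal location = (4 + 100)/2 = 52; maximum distance = (100 − 4)/2 = 48.

location 52, max distance 48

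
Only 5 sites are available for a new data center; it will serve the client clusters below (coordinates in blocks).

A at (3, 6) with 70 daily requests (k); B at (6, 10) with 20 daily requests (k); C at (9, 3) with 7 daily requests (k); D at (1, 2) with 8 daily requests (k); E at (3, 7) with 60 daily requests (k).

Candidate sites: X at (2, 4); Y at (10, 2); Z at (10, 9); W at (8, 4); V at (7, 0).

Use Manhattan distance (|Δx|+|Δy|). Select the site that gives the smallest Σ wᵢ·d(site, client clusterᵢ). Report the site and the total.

Total weighted distance at each candidate:
  X (2, 4): total = 730
  Y (10, 2): total = 1816
  Z (10, 9): total = 1517
  W (8, 4): total = 1216
  V (7, 0): total = 1679
Minimum is at X with total 730 blocks.

X, total 730 blocks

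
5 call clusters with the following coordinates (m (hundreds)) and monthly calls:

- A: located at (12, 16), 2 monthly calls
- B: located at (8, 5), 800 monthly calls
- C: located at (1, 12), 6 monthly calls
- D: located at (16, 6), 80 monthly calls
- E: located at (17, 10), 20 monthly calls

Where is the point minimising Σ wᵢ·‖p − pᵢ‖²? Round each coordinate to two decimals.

(8.87, 5.27)

The minimiser of Σwᵢ‖p−pᵢ‖² is the weighted centroid p* = (Σwᵢpᵢ)/(Σwᵢ).
Σwᵢ = 908.
Σwᵢxᵢ = 2·12 + 800·8 + 6·1 + 80·16 + 20·17 = 8050.
Σwᵢyᵢ = 2·16 + 800·5 + 6·12 + 80·6 + 20·10 = 4784.
x* = 8050/908 = 8.87, y* = 4784/908 = 5.27.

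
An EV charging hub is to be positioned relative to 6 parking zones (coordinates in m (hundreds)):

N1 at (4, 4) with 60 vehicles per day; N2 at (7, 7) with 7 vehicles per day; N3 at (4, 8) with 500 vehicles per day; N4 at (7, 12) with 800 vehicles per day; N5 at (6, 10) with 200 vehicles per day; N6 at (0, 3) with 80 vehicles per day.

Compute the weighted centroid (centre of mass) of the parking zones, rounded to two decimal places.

The minimiser of Σwᵢ‖p−pᵢ‖² is the weighted centroid p* = (Σwᵢpᵢ)/(Σwᵢ).
Σwᵢ = 1647.
Σwᵢxᵢ = 60·4 + 7·7 + 500·4 + 800·7 + 200·6 + 80·0 = 9089.
Σwᵢyᵢ = 60·4 + 7·7 + 500·8 + 800·12 + 200·10 + 80·3 = 16129.
x* = 9089/1647 = 5.52, y* = 16129/1647 = 9.79.

(5.52, 9.79)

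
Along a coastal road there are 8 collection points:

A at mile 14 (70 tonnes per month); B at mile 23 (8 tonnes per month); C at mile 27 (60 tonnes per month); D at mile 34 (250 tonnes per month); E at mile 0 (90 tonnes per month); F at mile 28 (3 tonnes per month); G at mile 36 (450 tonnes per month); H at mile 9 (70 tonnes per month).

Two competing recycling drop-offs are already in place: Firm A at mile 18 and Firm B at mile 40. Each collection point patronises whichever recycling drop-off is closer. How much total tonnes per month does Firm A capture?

301

The indifferent point is the midpoint (18+40)/2 = 29; collection points left of it (closer to Firm A at 18) go to Firm A, those right go to Firm B.
  E at 0 (w=90) → Firm A
  H at 9 (w=70) → Firm A
  A at 14 (w=70) → Firm A
  B at 23 (w=8) → Firm A
  C at 27 (w=60) → Firm A
  F at 28 (w=3) → Firm A
  D at 34 (w=250) → Firm B
  G at 36 (w=450) → Firm B
Firm A captures 301; Firm B captures 700.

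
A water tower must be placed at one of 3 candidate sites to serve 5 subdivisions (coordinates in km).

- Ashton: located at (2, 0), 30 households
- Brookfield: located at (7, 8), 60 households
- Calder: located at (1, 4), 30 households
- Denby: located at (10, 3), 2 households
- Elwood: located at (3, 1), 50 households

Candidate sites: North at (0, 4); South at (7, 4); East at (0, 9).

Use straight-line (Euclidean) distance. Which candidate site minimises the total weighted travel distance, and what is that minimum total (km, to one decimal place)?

South, total 868.4 km

Total weighted distance at each candidate:
  North (0, 4): total = 880.1
  South (7, 4): total = 868.4
  East (0, 9): total = 1304.3
Minimum is at South with total 868.4 km.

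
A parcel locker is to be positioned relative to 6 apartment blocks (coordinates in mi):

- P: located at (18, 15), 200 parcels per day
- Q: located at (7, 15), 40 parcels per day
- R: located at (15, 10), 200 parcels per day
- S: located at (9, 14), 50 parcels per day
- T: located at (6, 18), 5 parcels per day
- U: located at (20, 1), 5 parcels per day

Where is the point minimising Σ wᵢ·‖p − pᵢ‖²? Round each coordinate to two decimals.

The minimiser of Σwᵢ‖p−pᵢ‖² is the weighted centroid p* = (Σwᵢpᵢ)/(Σwᵢ).
Σwᵢ = 500.
Σwᵢxᵢ = 200·18 + 40·7 + 200·15 + 50·9 + 5·6 + 5·20 = 7460.
Σwᵢyᵢ = 200·15 + 40·15 + 200·10 + 50·14 + 5·18 + 5·1 = 6395.
x* = 7460/500 = 14.92, y* = 6395/500 = 12.79.

(14.92, 12.79)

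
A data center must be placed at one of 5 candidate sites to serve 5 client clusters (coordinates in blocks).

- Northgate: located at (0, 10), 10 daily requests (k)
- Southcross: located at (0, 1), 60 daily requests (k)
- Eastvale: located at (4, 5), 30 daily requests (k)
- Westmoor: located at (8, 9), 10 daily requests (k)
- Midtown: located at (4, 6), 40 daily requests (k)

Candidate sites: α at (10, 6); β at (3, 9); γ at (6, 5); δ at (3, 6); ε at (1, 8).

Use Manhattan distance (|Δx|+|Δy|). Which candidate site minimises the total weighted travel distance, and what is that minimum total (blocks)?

δ, total 730 blocks

Total weighted distance at each candidate:
  α (10, 6): total = 1540
  β (3, 9): total = 1060
  γ (6, 5): total = 950
  δ (3, 6): total = 730
  ε (1, 8): total = 970
Minimum is at δ with total 730 blocks.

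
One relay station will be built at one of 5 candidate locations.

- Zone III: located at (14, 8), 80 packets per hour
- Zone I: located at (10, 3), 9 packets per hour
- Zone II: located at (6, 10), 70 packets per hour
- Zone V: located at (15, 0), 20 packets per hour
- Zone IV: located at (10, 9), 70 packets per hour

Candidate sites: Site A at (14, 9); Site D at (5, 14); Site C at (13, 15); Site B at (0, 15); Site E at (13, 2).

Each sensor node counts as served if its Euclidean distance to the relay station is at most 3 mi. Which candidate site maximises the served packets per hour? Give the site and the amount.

Site A, covering 80

Coverage radius r = 3 mi; a point is covered iff (Δx)²+(Δy)² ≤ 3² = 9.
  Site A (14, 9): covers {Zone III} → 80
  Site D (5, 14): covers {none} → 0
  Site C (13, 15): covers {none} → 0
  Site B (0, 15): covers {none} → 0
  Site E (13, 2): covers {Zone V} → 20
Maximum coverage at Site A: 80 packets per hour.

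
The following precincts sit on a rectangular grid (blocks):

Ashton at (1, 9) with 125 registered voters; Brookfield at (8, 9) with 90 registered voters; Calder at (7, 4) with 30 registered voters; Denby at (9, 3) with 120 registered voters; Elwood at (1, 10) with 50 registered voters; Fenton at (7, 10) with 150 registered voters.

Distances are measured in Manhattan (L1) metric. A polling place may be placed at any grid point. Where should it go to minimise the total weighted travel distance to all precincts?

(7, 9)

Manhattan distance separates: Σwᵢ(|x−xᵢ|+|y−yᵢ|) = Σwᵢ|x−xᵢ| + Σwᵢ|y−yᵢ|, so x and y are optimised independently as 1-D weighted medians.
Total weight W = 565; half = 282.5.
x-coordinate, sorted with cumulative weight:
  x=1 (Ashton, w=125) cum 125
  x=1 (Elwood, w=50) cum 175
  x=7 (Calder, w=30) cum 205
  x=7 (Fenton, w=150) cum 355  ← median
  x=8 (Brookfield, w=90) cum 445
  x=9 (Denby, w=120) cum 565
⇒ x* = 7
y-coordinate, sorted with cumulative weight:
  y=3 (Denby, w=120) cum 120
  y=4 (Calder, w=30) cum 150
  y=9 (Ashton, w=125) cum 275
  y=9 (Brookfield, w=90) cum 365  ← median
  y=10 (Elwood, w=50) cum 415
  y=10 (Fenton, w=150) cum 565
⇒ y* = 9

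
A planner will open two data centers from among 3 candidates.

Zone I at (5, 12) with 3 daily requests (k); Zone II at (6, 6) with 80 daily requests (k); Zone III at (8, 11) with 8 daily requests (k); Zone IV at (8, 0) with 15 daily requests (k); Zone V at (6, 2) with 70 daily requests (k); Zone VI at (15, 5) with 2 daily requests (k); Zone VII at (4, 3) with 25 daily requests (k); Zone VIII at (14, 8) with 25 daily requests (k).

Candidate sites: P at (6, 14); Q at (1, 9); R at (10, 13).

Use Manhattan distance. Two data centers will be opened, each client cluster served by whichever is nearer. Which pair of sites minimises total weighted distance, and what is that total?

{Q, R}, total 2231

Evaluate every pair (each demand assigned to the nearer of the two):
  {Q, R}: total = 2231
  {P, R}: total = 2322
  {P, Q}: total = 2380
Best pair: {Q, R} with total 2231.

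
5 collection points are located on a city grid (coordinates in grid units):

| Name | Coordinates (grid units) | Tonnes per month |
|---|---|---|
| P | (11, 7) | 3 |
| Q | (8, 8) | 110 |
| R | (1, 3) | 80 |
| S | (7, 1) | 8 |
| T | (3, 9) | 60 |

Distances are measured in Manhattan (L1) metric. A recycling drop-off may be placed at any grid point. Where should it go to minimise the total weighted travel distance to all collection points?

Manhattan distance separates: Σwᵢ(|x−xᵢ|+|y−yᵢ|) = Σwᵢ|x−xᵢ| + Σwᵢ|y−yᵢ|, so x and y are optimised independently as 1-D weighted medians.
Total weight W = 261; half = 130.5.
x-coordinate, sorted with cumulative weight:
  x=1 (R, w=80) cum 80
  x=3 (T, w=60) cum 140  ← median
  x=7 (S, w=8) cum 148
  x=8 (Q, w=110) cum 258
  x=11 (P, w=3) cum 261
⇒ x* = 3
y-coordinate, sorted with cumulative weight:
  y=1 (S, w=8) cum 8
  y=3 (R, w=80) cum 88
  y=7 (P, w=3) cum 91
  y=8 (Q, w=110) cum 201  ← median
  y=9 (T, w=60) cum 261
⇒ y* = 8

(3, 8)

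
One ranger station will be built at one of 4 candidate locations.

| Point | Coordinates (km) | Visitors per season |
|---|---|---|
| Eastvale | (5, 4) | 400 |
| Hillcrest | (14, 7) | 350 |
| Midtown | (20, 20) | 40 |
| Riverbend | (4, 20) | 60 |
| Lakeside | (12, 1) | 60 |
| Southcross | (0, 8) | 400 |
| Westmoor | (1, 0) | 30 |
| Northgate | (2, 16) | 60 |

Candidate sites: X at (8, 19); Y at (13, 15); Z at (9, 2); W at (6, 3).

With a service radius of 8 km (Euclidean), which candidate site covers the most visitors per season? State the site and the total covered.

Coverage radius r = 8 km; a point is covered iff (Δx)²+(Δy)² ≤ 8² = 64.
  X (8, 19): covers {Riverbend, Northgate} → 120
  Y (13, 15): covers {none} → 0
  Z (9, 2): covers {Eastvale, Hillcrest, Lakeside} → 810
  W (6, 3): covers {Eastvale, Lakeside, Southcross, Westmoor} → 890
Maximum coverage at W: 890 visitors per season.

W, covering 890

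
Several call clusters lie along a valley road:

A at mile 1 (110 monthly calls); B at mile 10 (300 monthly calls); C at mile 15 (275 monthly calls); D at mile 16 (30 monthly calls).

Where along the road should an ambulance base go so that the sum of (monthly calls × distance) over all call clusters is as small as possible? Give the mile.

For a sum of weighted absolute distances on a line, the optimum is the weighted median (not the mean). Total weight W = 715; half-weight = 357.5.
Sort by position and accumulate weight:
  mile 1 (A, w=110) → cum 110
  mile 10 (B, w=300) → cum 410  ≥ 357.5 → median here
  mile 15 (C, w=275) → cum 685
  mile 16 (D, w=30) → cum 715
Optimal location: mile 10.

x = 10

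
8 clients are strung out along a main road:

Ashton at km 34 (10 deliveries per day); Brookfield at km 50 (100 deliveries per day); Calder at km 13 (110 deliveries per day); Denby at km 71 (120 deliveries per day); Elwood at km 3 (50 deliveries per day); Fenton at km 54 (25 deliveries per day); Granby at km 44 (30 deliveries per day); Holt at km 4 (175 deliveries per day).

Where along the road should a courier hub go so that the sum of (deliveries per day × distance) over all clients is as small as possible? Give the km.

x = 13

For a sum of weighted absolute distances on a line, the optimum is the weighted median (not the mean). Total weight W = 620; half-weight = 310.
Sort by position and accumulate weight:
  km 3 (Elwood, w=50) → cum 50
  km 4 (Holt, w=175) → cum 225
  km 13 (Calder, w=110) → cum 335  ≥ 310 → median here
  km 34 (Ashton, w=10) → cum 345
  km 44 (Granby, w=30) → cum 375
  km 50 (Brookfield, w=100) → cum 475
  km 54 (Fenton, w=25) → cum 500
  km 71 (Denby, w=120) → cum 620
Optimal location: km 13.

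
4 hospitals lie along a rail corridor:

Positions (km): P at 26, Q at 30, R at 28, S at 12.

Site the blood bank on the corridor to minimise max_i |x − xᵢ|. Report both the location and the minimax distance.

location 21, max distance 9

The 1-center on a line is the midpoint of the two extreme points: leftmost at 12, rightmost at 30.
Optimal location = (12 + 30)/2 = 21; maximum distance = (30 − 12)/2 = 9.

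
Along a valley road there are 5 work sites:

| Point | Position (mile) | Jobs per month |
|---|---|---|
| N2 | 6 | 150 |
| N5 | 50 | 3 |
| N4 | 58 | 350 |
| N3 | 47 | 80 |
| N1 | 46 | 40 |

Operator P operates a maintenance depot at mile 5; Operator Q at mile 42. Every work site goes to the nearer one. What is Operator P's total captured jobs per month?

150

The indifferent point is the midpoint (5+42)/2 = 23.5; work sites left of it (closer to Operator P at 5) go to Operator P, those right go to Operator Q.
  N2 at 6 (w=150) → Operator P
  N1 at 46 (w=40) → Operator Q
  N3 at 47 (w=80) → Operator Q
  N5 at 50 (w=3) → Operator Q
  N4 at 58 (w=350) → Operator Q
Operator P captures 150; Operator Q captures 473.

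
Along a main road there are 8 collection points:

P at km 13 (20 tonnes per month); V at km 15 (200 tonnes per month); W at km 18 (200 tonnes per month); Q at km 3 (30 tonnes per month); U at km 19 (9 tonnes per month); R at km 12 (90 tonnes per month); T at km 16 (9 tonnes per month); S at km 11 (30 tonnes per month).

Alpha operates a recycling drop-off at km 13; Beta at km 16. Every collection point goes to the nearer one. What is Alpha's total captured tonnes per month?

170

The indifferent point is the midpoint (13+16)/2 = 14.5; collection points left of it (closer to Alpha at 13) go to Alpha, those right go to Beta.
  Q at 3 (w=30) → Alpha
  S at 11 (w=30) → Alpha
  R at 12 (w=90) → Alpha
  P at 13 (w=20) → Alpha
  V at 15 (w=200) → Beta
  T at 16 (w=9) → Beta
  W at 18 (w=200) → Beta
  U at 19 (w=9) → Beta
Alpha captures 170; Beta captures 418.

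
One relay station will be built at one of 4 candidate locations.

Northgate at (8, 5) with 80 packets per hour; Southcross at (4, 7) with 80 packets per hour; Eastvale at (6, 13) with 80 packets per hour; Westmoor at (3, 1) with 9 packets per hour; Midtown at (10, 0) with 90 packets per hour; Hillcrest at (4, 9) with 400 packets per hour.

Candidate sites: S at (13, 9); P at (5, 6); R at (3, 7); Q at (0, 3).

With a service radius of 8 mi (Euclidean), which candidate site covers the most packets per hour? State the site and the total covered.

P, covering 739

Coverage radius r = 8 mi; a point is covered iff (Δx)²+(Δy)² ≤ 8² = 64.
  S (13, 9): covers {Northgate} → 80
  P (5, 6): covers {Northgate, Southcross, Eastvale, Westmoor, Midtown, Hillcrest} → 739
  R (3, 7): covers {Northgate, Southcross, Eastvale, Westmoor, Hillcrest} → 649
  Q (0, 3): covers {Southcross, Westmoor, Hillcrest} → 489
Maximum coverage at P: 739 packets per hour.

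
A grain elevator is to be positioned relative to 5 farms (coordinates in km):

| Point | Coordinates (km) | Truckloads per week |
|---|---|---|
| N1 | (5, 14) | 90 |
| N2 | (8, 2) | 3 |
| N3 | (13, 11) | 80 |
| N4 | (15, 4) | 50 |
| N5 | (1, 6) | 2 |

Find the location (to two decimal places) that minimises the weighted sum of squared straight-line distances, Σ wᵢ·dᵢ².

The minimiser of Σwᵢ‖p−pᵢ‖² is the weighted centroid p* = (Σwᵢpᵢ)/(Σwᵢ).
Σwᵢ = 225.
Σwᵢxᵢ = 90·5 + 3·8 + 80·13 + 50·15 + 2·1 = 2266.
Σwᵢyᵢ = 90·14 + 3·2 + 80·11 + 50·4 + 2·6 = 2358.
x* = 2266/225 = 10.07, y* = 2358/225 = 10.48.

(10.07, 10.48)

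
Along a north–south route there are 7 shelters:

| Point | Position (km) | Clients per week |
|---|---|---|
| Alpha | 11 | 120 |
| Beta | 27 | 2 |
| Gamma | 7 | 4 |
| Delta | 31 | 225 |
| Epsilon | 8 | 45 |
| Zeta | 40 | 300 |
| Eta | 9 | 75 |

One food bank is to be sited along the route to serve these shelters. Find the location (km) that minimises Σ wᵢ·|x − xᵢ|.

x = 31

For a sum of weighted absolute distances on a line, the optimum is the weighted median (not the mean). Total weight W = 771; half-weight = 385.5.
Sort by position and accumulate weight:
  km 7 (Gamma, w=4) → cum 4
  km 8 (Epsilon, w=45) → cum 49
  km 9 (Eta, w=75) → cum 124
  km 11 (Alpha, w=120) → cum 244
  km 27 (Beta, w=2) → cum 246
  km 31 (Delta, w=225) → cum 471  ≥ 385.5 → median here
  km 40 (Zeta, w=300) → cum 771
Optimal location: km 31.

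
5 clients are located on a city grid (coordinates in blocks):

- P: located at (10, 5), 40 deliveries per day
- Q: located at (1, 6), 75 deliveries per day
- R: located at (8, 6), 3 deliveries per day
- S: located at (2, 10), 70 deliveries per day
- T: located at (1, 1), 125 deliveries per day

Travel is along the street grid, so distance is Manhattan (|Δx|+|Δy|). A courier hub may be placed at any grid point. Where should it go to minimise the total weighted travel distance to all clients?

(1, 5)

Manhattan distance separates: Σwᵢ(|x−xᵢ|+|y−yᵢ|) = Σwᵢ|x−xᵢ| + Σwᵢ|y−yᵢ|, so x and y are optimised independently as 1-D weighted medians.
Total weight W = 313; half = 156.5.
x-coordinate, sorted with cumulative weight:
  x=1 (Q, w=75) cum 75
  x=1 (T, w=125) cum 200  ← median
  x=2 (S, w=70) cum 270
  x=8 (R, w=3) cum 273
  x=10 (P, w=40) cum 313
⇒ x* = 1
y-coordinate, sorted with cumulative weight:
  y=1 (T, w=125) cum 125
  y=5 (P, w=40) cum 165  ← median
  y=6 (Q, w=75) cum 240
  y=6 (R, w=3) cum 243
  y=10 (S, w=70) cum 313
⇒ y* = 5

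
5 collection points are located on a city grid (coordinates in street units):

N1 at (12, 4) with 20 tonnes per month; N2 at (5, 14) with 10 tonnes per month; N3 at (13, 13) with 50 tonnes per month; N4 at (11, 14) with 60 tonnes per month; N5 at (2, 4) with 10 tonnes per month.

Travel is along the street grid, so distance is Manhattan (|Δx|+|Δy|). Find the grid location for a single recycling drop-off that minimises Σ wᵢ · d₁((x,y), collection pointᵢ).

Manhattan distance separates: Σwᵢ(|x−xᵢ|+|y−yᵢ|) = Σwᵢ|x−xᵢ| + Σwᵢ|y−yᵢ|, so x and y are optimised independently as 1-D weighted medians.
Total weight W = 150; half = 75.
x-coordinate, sorted with cumulative weight:
  x=2 (N5, w=10) cum 10
  x=5 (N2, w=10) cum 20
  x=11 (N4, w=60) cum 80  ← median
  x=12 (N1, w=20) cum 100
  x=13 (N3, w=50) cum 150
⇒ x* = 11
y-coordinate, sorted with cumulative weight:
  y=4 (N1, w=20) cum 20
  y=4 (N5, w=10) cum 30
  y=13 (N3, w=50) cum 80  ← median
  y=14 (N2, w=10) cum 90
  y=14 (N4, w=60) cum 150
⇒ y* = 13

(11, 13)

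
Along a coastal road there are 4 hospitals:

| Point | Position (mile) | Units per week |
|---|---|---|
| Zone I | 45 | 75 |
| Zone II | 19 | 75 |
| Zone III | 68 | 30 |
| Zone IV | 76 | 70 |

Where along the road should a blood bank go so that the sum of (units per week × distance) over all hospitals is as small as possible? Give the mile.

For a sum of weighted absolute distances on a line, the optimum is the weighted median (not the mean). Total weight W = 250; half-weight = 125.
Sort by position and accumulate weight:
  mile 19 (Zone II, w=75) → cum 75
  mile 45 (Zone I, w=75) → cum 150  ≥ 125 → median here
  mile 68 (Zone III, w=30) → cum 180
  mile 76 (Zone IV, w=70) → cum 250
Optimal location: mile 45.

x = 45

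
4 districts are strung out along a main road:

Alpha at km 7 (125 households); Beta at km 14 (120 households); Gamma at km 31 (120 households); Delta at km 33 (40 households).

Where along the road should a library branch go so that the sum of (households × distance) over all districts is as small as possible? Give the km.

For a sum of weighted absolute distances on a line, the optimum is the weighted median (not the mean). Total weight W = 405; half-weight = 202.5.
Sort by position and accumulate weight:
  km 7 (Alpha, w=125) → cum 125
  km 14 (Beta, w=120) → cum 245  ≥ 202.5 → median here
  km 31 (Gamma, w=120) → cum 365
  km 33 (Delta, w=40) → cum 405
Optimal location: km 14.

x = 14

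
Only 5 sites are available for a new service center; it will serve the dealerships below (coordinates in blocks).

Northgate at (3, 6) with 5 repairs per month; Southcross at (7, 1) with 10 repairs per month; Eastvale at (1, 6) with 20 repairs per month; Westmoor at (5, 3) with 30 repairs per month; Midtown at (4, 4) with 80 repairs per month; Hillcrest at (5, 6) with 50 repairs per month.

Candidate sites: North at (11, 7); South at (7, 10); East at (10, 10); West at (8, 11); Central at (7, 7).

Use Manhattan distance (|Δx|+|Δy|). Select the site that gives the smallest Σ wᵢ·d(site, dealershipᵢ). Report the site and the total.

Central, total 1035 blocks

Total weighted distance at each candidate:
  North (11, 7): total = 1815
  South (7, 10): total = 1620
  East (10, 10): total = 2205
  West (8, 11): total = 2010
  Central (7, 7): total = 1035
Minimum is at Central with total 1035 blocks.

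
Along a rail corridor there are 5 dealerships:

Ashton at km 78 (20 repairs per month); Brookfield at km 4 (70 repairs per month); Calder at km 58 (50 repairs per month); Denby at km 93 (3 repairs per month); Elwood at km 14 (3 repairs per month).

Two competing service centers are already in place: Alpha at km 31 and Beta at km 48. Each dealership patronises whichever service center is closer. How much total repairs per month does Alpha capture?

The indifferent point is the midpoint (31+48)/2 = 39.5; dealerships left of it (closer to Alpha at 31) go to Alpha, those right go to Beta.
  Brookfield at 4 (w=70) → Alpha
  Elwood at 14 (w=3) → Alpha
  Calder at 58 (w=50) → Beta
  Ashton at 78 (w=20) → Beta
  Denby at 93 (w=3) → Beta
Alpha captures 73; Beta captures 73.

73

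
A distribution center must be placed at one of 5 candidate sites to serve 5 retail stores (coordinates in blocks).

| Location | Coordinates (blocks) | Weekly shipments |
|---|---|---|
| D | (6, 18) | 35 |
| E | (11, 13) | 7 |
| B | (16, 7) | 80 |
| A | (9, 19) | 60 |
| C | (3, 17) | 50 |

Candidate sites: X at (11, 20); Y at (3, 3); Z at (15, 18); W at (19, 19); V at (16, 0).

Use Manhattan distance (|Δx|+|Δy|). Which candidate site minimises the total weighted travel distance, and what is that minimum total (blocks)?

Total weighted distance at each candidate:
  X (11, 20): total = 2464
  Y (3, 3): total = 4136
  Z (15, 18): total = 2408
  W (19, 19): total = 3288
  V (16, 0): total = 4726
Minimum is at Z with total 2408 blocks.

Z, total 2408 blocks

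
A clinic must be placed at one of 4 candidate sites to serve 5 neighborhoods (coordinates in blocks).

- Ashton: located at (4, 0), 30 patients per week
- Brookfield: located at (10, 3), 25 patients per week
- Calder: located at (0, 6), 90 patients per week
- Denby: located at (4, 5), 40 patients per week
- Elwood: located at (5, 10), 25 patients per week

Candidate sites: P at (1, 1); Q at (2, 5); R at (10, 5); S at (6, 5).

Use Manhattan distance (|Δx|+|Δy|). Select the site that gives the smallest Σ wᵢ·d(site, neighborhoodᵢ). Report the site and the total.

Q, total 1010 blocks

Total weighted distance at each candidate:
  P (1, 1): total = 1540
  Q (2, 5): total = 1010
  R (10, 5): total = 1860
  S (6, 5): total = 1220
Minimum is at Q with total 1010 blocks.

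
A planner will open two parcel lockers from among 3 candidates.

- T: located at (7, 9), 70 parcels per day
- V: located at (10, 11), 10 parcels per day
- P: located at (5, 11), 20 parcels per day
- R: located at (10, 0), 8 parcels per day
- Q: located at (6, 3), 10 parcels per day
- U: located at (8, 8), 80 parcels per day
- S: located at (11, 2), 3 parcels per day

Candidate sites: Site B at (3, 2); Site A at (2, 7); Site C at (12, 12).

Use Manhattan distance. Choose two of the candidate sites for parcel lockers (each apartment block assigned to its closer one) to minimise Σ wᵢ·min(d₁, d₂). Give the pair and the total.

{Site A, Site C}, total 1445

Evaluate every pair (each demand assigned to the nearer of the two):
  {Site A, Site C}: total = 1445
  {Site B, Site A}: total = 1446
  {Site B, Site C}: total = 1526
Best pair: {Site A, Site C} with total 1445.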